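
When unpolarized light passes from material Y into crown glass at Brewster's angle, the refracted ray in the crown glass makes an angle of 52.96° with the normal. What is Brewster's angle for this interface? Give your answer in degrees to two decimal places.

θ_B ≈ 37.04°

Since the reflected and refracted rays are at right angles at the polarizing angle, θ_B + θ_t = 90°.
So θ_B = 90° − θ_t = 90° − 52.96° = 37.04°.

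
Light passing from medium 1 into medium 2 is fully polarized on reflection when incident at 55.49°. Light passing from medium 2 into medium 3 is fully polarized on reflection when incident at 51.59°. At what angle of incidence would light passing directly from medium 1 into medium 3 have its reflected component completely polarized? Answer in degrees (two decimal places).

θ_B ≈ 61.40°

Each Brewster angle gives a ratio: n₂/n₁ = tan 55.49° = 1.4545, n₃/n₂ = tan 51.59° = 1.2612.
So n₃/n₁ = (n₂/n₁)(n₃/n₂) = 1.4545 × 1.2612 = 1.8344.
θ_B(1→3) = arctan(1.8344) = 61.40°.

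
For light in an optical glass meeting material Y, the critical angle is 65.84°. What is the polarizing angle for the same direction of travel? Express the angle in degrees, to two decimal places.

sin θ_c = n₂/n₁, so n₂/n₁ = sin 65.84° = 0.9124.
Brewster: tan θ_B = n₂/n₁ = 0.9124.
θ_B = arctan(0.9124) = 42.38°.

θ_B ≈ 42.38°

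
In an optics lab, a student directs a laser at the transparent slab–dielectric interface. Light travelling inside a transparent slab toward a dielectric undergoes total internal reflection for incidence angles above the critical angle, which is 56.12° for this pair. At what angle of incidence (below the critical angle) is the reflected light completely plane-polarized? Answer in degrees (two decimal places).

θ_B ≈ 39.70°

sin θ_c = n₂/n₁, so n₂/n₁ = sin 56.12° = 0.8302.
Brewster: tan θ_B = n₂/n₁ = 0.8302.
θ_B = arctan(0.8302) = 39.70°.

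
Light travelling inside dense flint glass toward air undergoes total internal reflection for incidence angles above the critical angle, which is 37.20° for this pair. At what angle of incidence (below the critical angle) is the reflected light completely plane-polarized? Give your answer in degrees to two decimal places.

At the critical angle sin θ_c = n₂/n₁, giving n₂/n₁ = sin 37.20° = 0.6046.
Then tan θ_B = n₂/n₁ = 0.6046, so θ_B = arctan 0.6046 = 31.16°.

θ_B ≈ 31.16°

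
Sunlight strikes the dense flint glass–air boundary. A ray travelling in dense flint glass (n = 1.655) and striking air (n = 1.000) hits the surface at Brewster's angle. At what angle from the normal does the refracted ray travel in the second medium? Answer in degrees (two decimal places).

θ_B = arctan(n₂/n₁) = arctan(1.000/1.655) = 31.14°.
At Brewster's angle the reflected and refracted rays are perpendicular, so θ_t = 90° − θ_B = 90° − 31.14° = 58.86°.

θ_t ≈ 58.86°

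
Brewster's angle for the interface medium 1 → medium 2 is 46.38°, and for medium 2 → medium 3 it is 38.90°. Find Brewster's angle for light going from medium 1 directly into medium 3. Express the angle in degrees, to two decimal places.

n₂/n₁ = tan 46.38° = 1.0494 and n₃/n₂ = tan 38.90° = 0.8069.
n₃/n₁ = 0.8467. Then tan θ_B(1→3) = n₃/n₁, so θ_B(1→3) = arctan(0.8467) = 40.26°.

θ_B ≈ 40.26°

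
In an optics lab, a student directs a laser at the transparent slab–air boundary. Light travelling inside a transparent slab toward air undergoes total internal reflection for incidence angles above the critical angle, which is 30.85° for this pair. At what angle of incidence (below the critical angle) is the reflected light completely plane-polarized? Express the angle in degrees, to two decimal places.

θ_B ≈ 27.15°

At the critical angle sin θ_c = n₂/n₁, giving n₂/n₁ = sin 30.85° = 0.5128.
Then tan θ_B = n₂/n₁ = 0.5128, so θ_B = arctan 0.5128 = 27.15°.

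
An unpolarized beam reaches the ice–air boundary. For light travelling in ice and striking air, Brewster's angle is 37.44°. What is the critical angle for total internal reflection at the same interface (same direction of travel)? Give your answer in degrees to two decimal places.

θ_c ≈ 49.97°

tan θ_B = n₂/n₁ = tan 37.44° = 0.7657.
Total internal reflection: sin θ_c = n₂/n₁ = 0.7657.
θ_c = arcsin(0.7657) = 49.97°.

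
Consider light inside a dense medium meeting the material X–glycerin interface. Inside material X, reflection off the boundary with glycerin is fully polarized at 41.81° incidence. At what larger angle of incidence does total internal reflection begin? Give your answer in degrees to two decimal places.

tan θ_B = n₂/n₁ = tan 41.81° = 0.8944.
Total internal reflection: sin θ_c = n₂/n₁ = 0.8944.
θ_c = arcsin(0.8944) = 63.43°.

θ_c ≈ 63.43°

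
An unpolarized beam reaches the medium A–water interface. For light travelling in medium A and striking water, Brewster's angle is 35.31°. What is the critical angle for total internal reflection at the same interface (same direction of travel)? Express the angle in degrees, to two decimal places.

θ_c ≈ 45.10°

From Brewster, n₂/n₁ = tan θ_B = tan 35.31° = 0.7083.
Then sin θ_c = n₂/n₁ = 0.7083, so θ_c = arcsin 0.7083 = 45.10°.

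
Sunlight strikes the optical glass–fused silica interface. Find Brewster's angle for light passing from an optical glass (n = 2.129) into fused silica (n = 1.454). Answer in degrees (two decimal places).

Brewster's condition: tan θ_B = n₂/n₁ = 1.454/2.129 = 0.6829. Taking the arctangent, θ_B = 34.33°.

θ_B ≈ 34.33°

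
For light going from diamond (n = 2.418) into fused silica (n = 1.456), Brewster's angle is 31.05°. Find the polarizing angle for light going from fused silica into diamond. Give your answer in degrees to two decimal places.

Reversing the direction swaps n₁ and n₂, so tan θ_B' = 1/tan θ_B and θ_B' = 90° − θ_B.
Hence θ_B' = 90° − 31.05° = 58.95°.

θ_B' ≈ 58.95°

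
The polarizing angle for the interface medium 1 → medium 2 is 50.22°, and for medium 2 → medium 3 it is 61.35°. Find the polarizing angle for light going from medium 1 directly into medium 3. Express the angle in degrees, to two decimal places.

tan θ_B(1→2) = n₂/n₁ = tan 50.22° = 1.2011.
tan θ_B(2→3) = n₃/n₂ = tan 61.35° = 1.8303.
Multiplying, n₃/n₁ = 1.2011 × 1.8303 = 2.1984, and θ_B(1→3) = arctan 2.1984 = 65.54°.

θ_B ≈ 65.54°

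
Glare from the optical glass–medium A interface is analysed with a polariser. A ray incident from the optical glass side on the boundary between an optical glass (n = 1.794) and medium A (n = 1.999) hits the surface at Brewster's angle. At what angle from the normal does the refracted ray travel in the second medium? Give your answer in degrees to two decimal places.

θ_t ≈ 41.91°

θ_B = arctan(n₂/n₁) = arctan(1.999/1.794) = 48.09°.
At Brewster's angle the reflected and refracted rays are perpendicular, so θ_t = 90° − θ_B = 90° − 48.09° = 41.91°.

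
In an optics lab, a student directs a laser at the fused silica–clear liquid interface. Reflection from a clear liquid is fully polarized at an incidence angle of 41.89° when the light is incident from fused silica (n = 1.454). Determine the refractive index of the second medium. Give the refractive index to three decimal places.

n ≈ 1.304

At the Brewster angle, tan θ_B = n₂/n₁ with n₁ on the incident side (fused silica) and n₂ on the transmitted side (a clear liquid).
n₂ = n₁ tan θ_B = 1.454 × tan 41.89° = 1.304.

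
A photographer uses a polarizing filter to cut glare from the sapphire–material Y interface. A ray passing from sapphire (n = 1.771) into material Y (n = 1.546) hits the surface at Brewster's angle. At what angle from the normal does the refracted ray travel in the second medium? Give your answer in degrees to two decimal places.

θ_t ≈ 48.88°

θ_B = arctan(n₂/n₁) = arctan(1.546/1.771) = 41.12°.
Since θ_B + θ_t = 90° at Brewster incidence, θ_t = 90° − 41.12° = 48.88°.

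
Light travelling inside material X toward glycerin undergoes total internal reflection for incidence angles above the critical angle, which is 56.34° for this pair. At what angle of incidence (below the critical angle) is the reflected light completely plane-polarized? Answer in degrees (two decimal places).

sin θ_c = n₂/n₁, so n₂/n₁ = sin 56.34° = 0.8323.
Brewster: tan θ_B = n₂/n₁ = 0.8323.
θ_B = arctan(0.8323) = 39.77°.

θ_B ≈ 39.77°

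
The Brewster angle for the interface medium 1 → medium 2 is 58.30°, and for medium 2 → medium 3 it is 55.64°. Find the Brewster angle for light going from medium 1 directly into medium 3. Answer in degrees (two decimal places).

tan θ_B(1→2) = n₂/n₁ = tan 58.30° = 1.6191.
tan θ_B(2→3) = n₃/n₂ = tan 55.64° = 1.4627.
n₃/n₁ = 2.3682. Then tan θ_B(1→3) = n₃/n₁, so θ_B(1→3) = arctan(2.3682) = 67.11°.

θ_B ≈ 67.11°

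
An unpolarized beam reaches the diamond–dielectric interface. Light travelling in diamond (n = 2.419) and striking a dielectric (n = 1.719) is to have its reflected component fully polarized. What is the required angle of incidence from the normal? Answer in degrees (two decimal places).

Here n₂/n₁ = 1.719/2.419 = 0.7106, and Brewster's law gives tan θ_B = n₂/n₁.
So θ_B = arctan 0.7106 = 35.40°.

θ_B ≈ 35.40°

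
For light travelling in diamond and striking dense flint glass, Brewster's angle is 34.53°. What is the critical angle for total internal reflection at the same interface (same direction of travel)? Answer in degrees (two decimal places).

θ_c ≈ 43.48°

n₂/n₁ = tan 34.53° = 0.6881; the critical angle satisfies sin θ_c = n₂/n₁.
θ_c = arcsin(0.6881) = 43.48°.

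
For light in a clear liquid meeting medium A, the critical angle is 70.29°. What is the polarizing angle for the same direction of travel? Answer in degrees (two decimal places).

θ_B ≈ 43.27°

sin θ_c = n₂/n₁, so n₂/n₁ = sin 70.29° = 0.9414.
Brewster: tan θ_B = n₂/n₁ = 0.9414.
θ_B = arctan(0.9414) = 43.27°.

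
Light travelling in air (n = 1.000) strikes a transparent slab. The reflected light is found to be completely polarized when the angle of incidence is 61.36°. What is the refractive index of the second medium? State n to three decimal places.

Brewster's law: tan θ_B = n₂/n₁ (light incident in air, refracted into a transparent slab).
n₂ = n₁ tan θ_B = 1.000 × tan 61.36° = 1.831.

n ≈ 1.831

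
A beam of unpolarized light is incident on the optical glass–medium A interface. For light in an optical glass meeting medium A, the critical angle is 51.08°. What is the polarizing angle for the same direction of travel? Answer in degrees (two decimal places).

At the critical angle sin θ_c = n₂/n₁, giving n₂/n₁ = sin 51.08° = 0.7780.
Then tan θ_B = n₂/n₁ = 0.7780, so θ_B = arctan 0.7780 = 37.88°.

θ_B ≈ 37.88°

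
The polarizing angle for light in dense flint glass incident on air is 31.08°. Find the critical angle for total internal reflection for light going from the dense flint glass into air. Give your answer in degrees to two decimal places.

θ_c ≈ 37.07°

tan θ_B = n₂/n₁ = tan 31.08° = 0.6028.
Total internal reflection: sin θ_c = n₂/n₁ = 0.6028.
θ_c = arcsin(0.6028) = 37.07°.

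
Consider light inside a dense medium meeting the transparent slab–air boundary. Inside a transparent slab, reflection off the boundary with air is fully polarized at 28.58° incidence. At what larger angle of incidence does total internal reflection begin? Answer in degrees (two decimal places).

n₂/n₁ = tan 28.58° = 0.5448; the critical angle satisfies sin θ_c = n₂/n₁.
θ_c = arcsin(0.5448) = 33.01°.

θ_c ≈ 33.01°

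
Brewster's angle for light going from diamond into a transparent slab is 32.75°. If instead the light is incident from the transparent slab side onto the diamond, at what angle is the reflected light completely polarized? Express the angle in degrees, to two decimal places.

Reversing the direction swaps n₁ and n₂, so tan θ_B' = 1/tan θ_B and θ_B' = 90° − θ_B.
Hence θ_B' = 90° − 32.75° = 57.25°.

θ_B' ≈ 57.25°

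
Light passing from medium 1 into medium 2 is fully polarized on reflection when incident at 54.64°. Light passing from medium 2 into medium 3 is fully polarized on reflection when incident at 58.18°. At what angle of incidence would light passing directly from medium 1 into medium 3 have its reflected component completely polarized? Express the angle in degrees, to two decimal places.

Each Brewster angle gives a ratio: n₂/n₁ = tan 54.64° = 1.4092, n₃/n₂ = tan 58.18° = 1.6116.
Multiplying, n₃/n₁ = 1.4092 × 1.6116 = 2.2711, and θ_B(1→3) = arctan 2.2711 = 66.24°.

θ_B ≈ 66.24°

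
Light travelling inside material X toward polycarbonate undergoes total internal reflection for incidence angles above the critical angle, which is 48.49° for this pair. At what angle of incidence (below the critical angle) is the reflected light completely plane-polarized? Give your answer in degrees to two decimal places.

θ_B ≈ 36.83°

sin θ_c = n₂/n₁, so n₂/n₁ = sin 48.49° = 0.7488.
Brewster: tan θ_B = n₂/n₁ = 0.7488.
θ_B = arctan(0.7488) = 36.83°.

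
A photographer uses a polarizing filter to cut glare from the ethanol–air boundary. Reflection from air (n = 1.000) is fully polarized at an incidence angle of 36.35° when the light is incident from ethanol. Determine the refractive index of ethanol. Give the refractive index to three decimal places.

Brewster's law: tan θ_B = n₂/n₁ (light incident in ethanol, refracted into air).
n₁ = n₂ / tan θ_B = 1.000 / tan 36.35° = 1.359.

n ≈ 1.359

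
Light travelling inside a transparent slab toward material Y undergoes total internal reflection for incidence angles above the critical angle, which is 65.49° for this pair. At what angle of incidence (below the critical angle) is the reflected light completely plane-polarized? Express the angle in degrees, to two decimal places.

n₂/n₁ = sin θ_c = sin 65.49° = 0.9099.
tan θ_B equals the same ratio, so θ_B = arctan(0.9099) = 42.30°.

θ_B ≈ 42.30°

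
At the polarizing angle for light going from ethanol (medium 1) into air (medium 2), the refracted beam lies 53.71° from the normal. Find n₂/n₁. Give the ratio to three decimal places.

θ_B + θ_t = 90°, so θ_B = 90° − 53.71° = 36.29°.
Then n₂/n₁ = tan θ_B = tan 36.29° = 0.734.

n₂/n₁ ≈ 0.734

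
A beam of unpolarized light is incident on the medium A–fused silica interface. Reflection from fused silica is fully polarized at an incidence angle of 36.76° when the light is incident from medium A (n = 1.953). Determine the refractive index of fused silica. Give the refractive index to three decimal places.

n ≈ 1.459

Brewster's law: tan θ_B = n₂/n₁ (light incident in medium A, refracted into fused silica).
n₂ = n₁ tan θ_B = 1.953 × tan 36.76° = 1.459.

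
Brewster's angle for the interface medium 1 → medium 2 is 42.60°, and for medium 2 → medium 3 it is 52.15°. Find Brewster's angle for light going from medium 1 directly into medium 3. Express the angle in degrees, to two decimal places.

tan θ_B(1→2) = n₂/n₁ = tan 42.60° = 0.9195.
tan θ_B(2→3) = n₃/n₂ = tan 52.15° = 1.2869.
n₃/n₁ = 1.1833. Then tan θ_B(1→3) = n₃/n₁, so θ_B(1→3) = arctan(1.1833) = 49.80°.

θ_B ≈ 49.80°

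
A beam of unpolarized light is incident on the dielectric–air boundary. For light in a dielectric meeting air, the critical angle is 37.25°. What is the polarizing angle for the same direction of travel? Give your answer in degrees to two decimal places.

sin θ_c = n₂/n₁, so n₂/n₁ = sin 37.25° = 0.6053.
Brewster: tan θ_B = n₂/n₁ = 0.6053.
θ_B = arctan(0.6053) = 31.19°.

θ_B ≈ 31.19°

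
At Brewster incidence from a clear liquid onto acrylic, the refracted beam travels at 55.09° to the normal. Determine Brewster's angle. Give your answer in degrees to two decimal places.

θ_B ≈ 34.91°

At Brewster's angle the reflected and refracted rays are perpendicular, so θ_B + θ_t = 90°.
So θ_B = 90° − θ_t = 90° − 55.09° = 34.91°.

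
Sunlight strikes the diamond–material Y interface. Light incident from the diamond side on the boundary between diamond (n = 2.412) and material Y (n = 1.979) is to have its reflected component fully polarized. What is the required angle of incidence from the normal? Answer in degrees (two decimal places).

θ_B ≈ 39.37°

Here n₂/n₁ = 1.979/2.412 = 0.8205, and Brewster's law gives tan θ_B = n₂/n₁.
So θ_B = arctan 0.8205 = 39.37°.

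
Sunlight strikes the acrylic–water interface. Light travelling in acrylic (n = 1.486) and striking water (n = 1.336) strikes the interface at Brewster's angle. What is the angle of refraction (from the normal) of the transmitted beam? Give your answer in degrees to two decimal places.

First find Brewster's angle: tan θ_B = 1.336/1.486 = 0.8991, giving θ_B = 41.96°.
Since θ_B + θ_t = 90° at Brewster incidence, θ_t = 90° − 41.96° = 48.04°.

θ_t ≈ 48.04°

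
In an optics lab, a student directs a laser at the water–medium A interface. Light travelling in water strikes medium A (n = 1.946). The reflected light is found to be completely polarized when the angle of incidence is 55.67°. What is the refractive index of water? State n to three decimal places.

n ≈ 1.329

Full polarization of the reflected beam means tan θ_B = n₂/n₁, where n₁ is the incident medium (water).
n₁ = n₂ / tan θ_B = 1.946 / tan 55.67° = 1.329.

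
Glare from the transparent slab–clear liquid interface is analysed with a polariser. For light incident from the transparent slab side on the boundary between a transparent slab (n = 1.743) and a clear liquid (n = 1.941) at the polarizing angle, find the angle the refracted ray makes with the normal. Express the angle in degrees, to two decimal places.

θ_B = arctan(n₂/n₁) = arctan(1.941/1.743) = 48.08°.
Since θ_B + θ_t = 90° at Brewster incidence, θ_t = 90° − 48.08° = 41.92°.

θ_t ≈ 41.92°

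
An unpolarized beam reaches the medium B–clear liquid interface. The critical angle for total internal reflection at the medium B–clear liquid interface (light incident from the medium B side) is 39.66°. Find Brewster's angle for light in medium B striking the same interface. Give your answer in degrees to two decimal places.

At the critical angle sin θ_c = n₂/n₁, giving n₂/n₁ = sin 39.66° = 0.6382.
Then tan θ_B = n₂/n₁ = 0.6382, so θ_B = arctan 0.6382 = 32.55°.

θ_B ≈ 32.55°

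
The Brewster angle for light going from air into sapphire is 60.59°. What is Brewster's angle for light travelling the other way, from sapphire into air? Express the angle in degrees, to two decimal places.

θ_B' ≈ 29.41°

Reversing the direction swaps n₁ and n₂, so tan θ_B' = 1/tan θ_B and θ_B' = 90° − θ_B.
Hence θ_B' = 90° − 60.59° = 29.41°.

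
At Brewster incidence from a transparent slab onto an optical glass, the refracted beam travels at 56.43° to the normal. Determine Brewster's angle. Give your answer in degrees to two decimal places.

Since the reflected and refracted rays are at right angles at the polarizing angle, θ_B + θ_t = 90°.
θ_B = 90° − 56.43° = 33.57°.

θ_B ≈ 33.57°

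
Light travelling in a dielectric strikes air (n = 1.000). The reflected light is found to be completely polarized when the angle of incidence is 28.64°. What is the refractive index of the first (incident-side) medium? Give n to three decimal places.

Brewster's law: tan θ_B = n₂/n₁ (light incident in a dielectric, refracted into air).
n₁ = n₂ / tan θ_B = 1.000 / tan 28.64° = 1.831.

n ≈ 1.831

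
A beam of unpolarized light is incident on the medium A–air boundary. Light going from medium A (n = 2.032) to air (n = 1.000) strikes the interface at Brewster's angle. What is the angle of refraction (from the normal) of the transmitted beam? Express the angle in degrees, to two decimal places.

θ_t ≈ 63.80°

tan θ_B = n₂/n₁ = 1.000/2.032 = 0.4921, so θ_B = 26.20°.
At Brewster's angle the reflected and refracted rays are perpendicular, so θ_t = 90° − θ_B = 90° − 26.20° = 63.80°.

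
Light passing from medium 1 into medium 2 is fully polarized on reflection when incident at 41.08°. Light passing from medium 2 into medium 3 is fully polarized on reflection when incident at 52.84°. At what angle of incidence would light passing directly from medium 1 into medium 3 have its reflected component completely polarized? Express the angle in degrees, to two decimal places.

tan θ_B(1→2) = n₂/n₁ = tan 41.08° = 0.8717.
tan θ_B(2→3) = n₃/n₂ = tan 52.84° = 1.3194.
Multiplying, n₃/n₁ = 0.8717 × 1.3194 = 1.1501, and θ_B(1→3) = arctan 1.1501 = 48.99°.

θ_B ≈ 48.99°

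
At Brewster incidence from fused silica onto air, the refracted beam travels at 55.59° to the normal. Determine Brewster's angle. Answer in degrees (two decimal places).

At Brewster's angle the reflected and refracted rays are perpendicular, so θ_B + θ_t = 90°.
So θ_B = 90° − θ_t = 90° − 55.59° = 34.41°.

θ_B ≈ 34.41°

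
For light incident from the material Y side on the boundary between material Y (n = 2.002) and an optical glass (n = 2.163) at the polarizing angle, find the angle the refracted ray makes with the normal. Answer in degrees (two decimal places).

First find Brewster's angle: tan θ_B = 2.163/2.002 = 1.0804, giving θ_B = 47.21°.
Since θ_B + θ_t = 90° at Brewster incidence, θ_t = 90° − 47.21° = 42.79°.

θ_t ≈ 42.79°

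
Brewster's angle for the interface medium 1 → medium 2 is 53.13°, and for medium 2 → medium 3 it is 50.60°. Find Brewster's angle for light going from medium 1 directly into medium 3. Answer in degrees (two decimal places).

Each Brewster angle gives a ratio: n₂/n₁ = tan 53.13° = 1.3333, n₃/n₂ = tan 50.60° = 1.2174.
n₃/n₁ = 1.6232. Then tan θ_B(1→3) = n₃/n₁, so θ_B(1→3) = arctan(1.6232) = 58.36°.

θ_B ≈ 58.36°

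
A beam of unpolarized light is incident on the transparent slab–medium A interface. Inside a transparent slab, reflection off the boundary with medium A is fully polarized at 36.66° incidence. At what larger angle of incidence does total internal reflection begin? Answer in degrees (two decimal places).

θ_c ≈ 48.10°

n₂/n₁ = tan 36.66° = 0.7443; the critical angle satisfies sin θ_c = n₂/n₁.
θ_c = arcsin(0.7443) = 48.10°.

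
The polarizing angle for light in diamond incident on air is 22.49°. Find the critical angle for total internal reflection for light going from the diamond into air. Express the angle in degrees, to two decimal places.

From Brewster, n₂/n₁ = tan θ_B = tan 22.49° = 0.4140.
Then sin θ_c = n₂/n₁ = 0.4140, so θ_c = arcsin 0.4140 = 24.46°.

θ_c ≈ 24.46°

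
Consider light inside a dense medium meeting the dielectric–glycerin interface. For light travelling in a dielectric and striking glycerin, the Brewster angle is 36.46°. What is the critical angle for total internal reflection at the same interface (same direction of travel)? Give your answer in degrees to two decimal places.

n₂/n₁ = tan 36.46° = 0.7389; the critical angle satisfies sin θ_c = n₂/n₁.
θ_c = arcsin(0.7389) = 47.64°.

θ_c ≈ 47.64°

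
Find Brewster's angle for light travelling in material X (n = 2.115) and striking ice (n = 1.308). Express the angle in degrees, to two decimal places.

θ_B ≈ 31.73°

Here n₂/n₁ = 1.308/2.115 = 0.6184, and Brewster's law gives tan θ_B = n₂/n₁.
θ_B = arctan(0.6184) = 31.73°.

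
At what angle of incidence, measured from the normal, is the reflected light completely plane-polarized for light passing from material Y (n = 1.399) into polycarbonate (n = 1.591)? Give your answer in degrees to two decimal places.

At Brewster's angle the reflected and refracted rays are perpendicular, which with Snell's law gives tan θ_B = n₂/n₁.
tan θ_B = n₂/n₁ = 1.591/1.399 = 1.1372. Taking the arctangent, θ_B = 48.67°.

θ_B ≈ 48.67°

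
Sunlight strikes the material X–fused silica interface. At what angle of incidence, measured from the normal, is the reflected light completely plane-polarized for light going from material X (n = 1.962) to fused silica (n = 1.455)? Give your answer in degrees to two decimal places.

θ_B ≈ 36.56°

Brewster's condition: tan θ_B = n₂/n₁ = 1.455/1.962 = 0.7416.
So θ_B = arctan 0.7416 = 36.56°.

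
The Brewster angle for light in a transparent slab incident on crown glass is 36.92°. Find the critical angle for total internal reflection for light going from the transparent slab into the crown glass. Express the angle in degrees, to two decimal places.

θ_c ≈ 48.71°

tan θ_B = n₂/n₁ = tan 36.92° = 0.7514.
Total internal reflection: sin θ_c = n₂/n₁ = 0.7514.
θ_c = arcsin(0.7514) = 48.71°.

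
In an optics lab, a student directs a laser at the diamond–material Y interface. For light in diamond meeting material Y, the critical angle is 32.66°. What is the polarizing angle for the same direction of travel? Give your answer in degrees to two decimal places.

θ_B ≈ 28.35°

sin θ_c = n₂/n₁, so n₂/n₁ = sin 32.66° = 0.5397.
Brewster: tan θ_B = n₂/n₁ = 0.5397.
θ_B = arctan(0.5397) = 28.35°.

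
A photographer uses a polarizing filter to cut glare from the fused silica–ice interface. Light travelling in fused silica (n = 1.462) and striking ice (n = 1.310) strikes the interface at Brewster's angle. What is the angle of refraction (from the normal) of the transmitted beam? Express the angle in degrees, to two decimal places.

First find Brewster's angle: tan θ_B = 1.310/1.462 = 0.8960, giving θ_B = 41.86°.
The refracted ray is perpendicular to the reflected ray, so θ_t = 90° − θ_B = 48.14°.

θ_t ≈ 48.14°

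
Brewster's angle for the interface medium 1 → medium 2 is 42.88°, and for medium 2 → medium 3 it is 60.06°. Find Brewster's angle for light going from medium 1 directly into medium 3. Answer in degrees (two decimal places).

Each Brewster angle gives a ratio: n₂/n₁ = tan 42.88° = 0.9286, n₃/n₂ = tan 60.06° = 1.7362.
So n₃/n₁ = (n₂/n₁)(n₃/n₂) = 0.9286 × 1.7362 = 1.6123.
θ_B(1→3) = arctan(1.6123) = 58.19°.

θ_B ≈ 58.19°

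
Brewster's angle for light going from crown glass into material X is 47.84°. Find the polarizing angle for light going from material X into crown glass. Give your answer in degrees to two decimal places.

Reversing the direction swaps n₁ and n₂, so tan θ_B' = 1/tan θ_B and θ_B' = 90° − θ_B.
Hence θ_B' = 90° − 47.84° = 42.16°.

θ_B' ≈ 42.16°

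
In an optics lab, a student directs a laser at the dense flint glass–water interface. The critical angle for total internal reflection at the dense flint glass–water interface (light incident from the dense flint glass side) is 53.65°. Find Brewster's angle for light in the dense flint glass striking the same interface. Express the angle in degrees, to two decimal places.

θ_B ≈ 38.85°

At the critical angle sin θ_c = n₂/n₁, giving n₂/n₁ = sin 53.65° = 0.8054.
Then tan θ_B = n₂/n₁ = 0.8054, so θ_B = arctan 0.8054 = 38.85°.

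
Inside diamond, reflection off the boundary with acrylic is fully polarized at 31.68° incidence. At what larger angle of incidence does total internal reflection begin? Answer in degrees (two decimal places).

θ_c ≈ 38.11°

From Brewster, n₂/n₁ = tan θ_B = tan 31.68° = 0.6171.
Then sin θ_c = n₂/n₁ = 0.6171, so θ_c = arcsin 0.6171 = 38.11°.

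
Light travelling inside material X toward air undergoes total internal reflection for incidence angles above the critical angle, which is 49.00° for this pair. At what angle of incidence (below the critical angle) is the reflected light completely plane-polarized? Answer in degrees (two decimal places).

θ_B ≈ 37.04°

sin θ_c = n₂/n₁, so n₂/n₁ = sin 49.00° = 0.7547.
Brewster: tan θ_B = n₂/n₁ = 0.7547.
θ_B = arctan(0.7547) = 37.04°.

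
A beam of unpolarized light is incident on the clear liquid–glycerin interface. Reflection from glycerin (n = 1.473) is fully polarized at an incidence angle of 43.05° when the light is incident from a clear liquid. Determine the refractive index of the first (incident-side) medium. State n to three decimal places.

n ≈ 1.577

Full polarization of the reflected beam means tan θ_B = n₂/n₁, where n₁ is the incident medium (a clear liquid).
n₁ = n₂ / tan θ_B = 1.473 / tan 43.05° = 1.577.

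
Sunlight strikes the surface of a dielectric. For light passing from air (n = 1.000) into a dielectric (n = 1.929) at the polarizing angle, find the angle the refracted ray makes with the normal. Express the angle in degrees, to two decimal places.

θ_t ≈ 27.40°

First find Brewster's angle: tan θ_B = 1.929/1.000 = 1.9290, giving θ_B = 62.60°.
Since θ_B + θ_t = 90° at Brewster incidence, θ_t = 90° − 62.60° = 27.40°.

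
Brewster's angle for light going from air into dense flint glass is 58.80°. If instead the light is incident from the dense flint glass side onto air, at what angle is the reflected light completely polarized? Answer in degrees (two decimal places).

Reversing the direction swaps n₁ and n₂, so tan θ_B' = 1/tan θ_B and θ_B' = 90° − θ_B.
Hence θ_B' = 90° − 58.80° = 31.20°.

θ_B' ≈ 31.20°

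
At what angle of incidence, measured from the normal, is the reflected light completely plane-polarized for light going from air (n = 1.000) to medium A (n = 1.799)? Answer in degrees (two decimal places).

θ_B ≈ 60.93°

At Brewster's angle the reflected and refracted rays are perpendicular, which with Snell's law gives tan θ_B = n₂/n₁.
Brewster's condition: tan θ_B = n₂/n₁ = 1.799/1.000 = 1.7990.
θ_B = arctan(1.7990) = 60.93°.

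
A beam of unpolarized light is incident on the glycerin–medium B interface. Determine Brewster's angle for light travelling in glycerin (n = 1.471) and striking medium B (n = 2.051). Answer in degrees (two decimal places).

θ_B ≈ 54.35°

At Brewster's angle the reflected and refracted rays are perpendicular, which with Snell's law gives tan θ_B = n₂/n₁.
Here n₂/n₁ = 2.051/1.471 = 1.3943, and Brewster's law gives tan θ_B = n₂/n₁. Taking the arctangent, θ_B = 54.35°.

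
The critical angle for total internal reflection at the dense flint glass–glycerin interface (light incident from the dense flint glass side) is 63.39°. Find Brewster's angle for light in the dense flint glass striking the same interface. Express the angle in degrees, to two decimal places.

n₂/n₁ = sin θ_c = sin 63.39° = 0.8941.
tan θ_B equals the same ratio, so θ_B = arctan(0.8941) = 41.80°.

θ_B ≈ 41.80°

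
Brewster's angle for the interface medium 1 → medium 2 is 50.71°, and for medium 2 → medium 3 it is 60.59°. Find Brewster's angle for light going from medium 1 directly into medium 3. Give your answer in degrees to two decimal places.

θ_B ≈ 65.24°

Each Brewster angle gives a ratio: n₂/n₁ = tan 50.71° = 1.2222, n₃/n₂ = tan 60.59° = 1.7740.
n₃/n₁ = 2.1682. Then tan θ_B(1→3) = n₃/n₁, so θ_B(1→3) = arctan(2.1682) = 65.24°.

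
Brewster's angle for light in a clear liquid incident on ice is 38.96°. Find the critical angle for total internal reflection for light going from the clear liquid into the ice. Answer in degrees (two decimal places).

θ_c ≈ 53.96°

tan θ_B = n₂/n₁ = tan 38.96° = 0.8086.
Total internal reflection: sin θ_c = n₂/n₁ = 0.8086.
θ_c = arcsin(0.8086) = 53.96°.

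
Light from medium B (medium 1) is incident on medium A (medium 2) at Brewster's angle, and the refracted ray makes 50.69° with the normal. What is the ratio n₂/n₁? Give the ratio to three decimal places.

n₂/n₁ ≈ 0.819

θ_B + θ_t = 90°, so θ_B = 90° − 50.69° = 39.31°.
Then n₂/n₁ = tan θ_B = tan 39.31° = 0.819.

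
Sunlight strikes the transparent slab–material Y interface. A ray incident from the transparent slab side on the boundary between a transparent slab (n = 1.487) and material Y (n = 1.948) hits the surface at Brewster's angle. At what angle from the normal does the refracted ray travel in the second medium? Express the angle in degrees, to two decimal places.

θ_t ≈ 37.36°

First find Brewster's angle: tan θ_B = 1.948/1.487 = 1.3100, giving θ_B = 52.64°.
The refracted ray is perpendicular to the reflected ray, so θ_t = 90° − θ_B = 37.36°.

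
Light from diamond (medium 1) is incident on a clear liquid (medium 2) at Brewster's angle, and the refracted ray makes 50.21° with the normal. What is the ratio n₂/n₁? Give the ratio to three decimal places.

θ_B + θ_t = 90°, so θ_B = 90° − 50.21° = 39.79°.
Then n₂/n₁ = tan θ_B = tan 39.79° = 0.833.

n₂/n₁ ≈ 0.833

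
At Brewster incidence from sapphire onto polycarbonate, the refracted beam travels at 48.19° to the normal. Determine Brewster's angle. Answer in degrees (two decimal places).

θ_B ≈ 41.81°

At Brewster's angle the reflected and refracted rays are perpendicular, so θ_B + θ_t = 90°.
So θ_B = 90° − θ_t = 90° − 48.19° = 41.81°.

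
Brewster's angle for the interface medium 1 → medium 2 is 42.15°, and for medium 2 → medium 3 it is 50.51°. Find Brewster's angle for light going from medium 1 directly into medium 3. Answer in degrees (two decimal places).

Each Brewster angle gives a ratio: n₂/n₁ = tan 42.15° = 0.9052, n₃/n₂ = tan 50.51° = 1.2135.
Multiplying, n₃/n₁ = 0.9052 × 1.2135 = 1.0984, and θ_B(1→3) = arctan 1.0984 = 47.69°.

θ_B ≈ 47.69°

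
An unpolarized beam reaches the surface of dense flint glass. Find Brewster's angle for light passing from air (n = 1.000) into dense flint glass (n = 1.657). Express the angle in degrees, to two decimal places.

At Brewster's angle the reflected and refracted rays are perpendicular, which with Snell's law gives tan θ_B = n₂/n₁.
Here n₂/n₁ = 1.657/1.000 = 1.6570, and Brewster's law gives tan θ_B = n₂/n₁.
So θ_B = arctan 1.6570 = 58.89°.

θ_B ≈ 58.89°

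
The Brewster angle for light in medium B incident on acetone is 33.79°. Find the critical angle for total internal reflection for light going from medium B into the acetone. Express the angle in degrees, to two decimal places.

From Brewster, n₂/n₁ = tan θ_B = tan 33.79° = 0.6692.
Then sin θ_c = n₂/n₁ = 0.6692, so θ_c = arcsin 0.6692 = 42.00°.

θ_c ≈ 42.00°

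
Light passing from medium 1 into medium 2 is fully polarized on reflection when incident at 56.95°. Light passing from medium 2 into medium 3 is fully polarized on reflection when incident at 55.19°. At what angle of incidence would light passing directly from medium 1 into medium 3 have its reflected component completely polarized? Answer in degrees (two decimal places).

θ_B ≈ 65.66°

tan θ_B(1→2) = n₂/n₁ = tan 56.95° = 1.5369.
tan θ_B(2→3) = n₃/n₂ = tan 55.19° = 1.4383.
Multiplying, n₃/n₁ = 1.5369 × 1.4383 = 2.2105, and θ_B(1→3) = arctan 2.2105 = 65.66°.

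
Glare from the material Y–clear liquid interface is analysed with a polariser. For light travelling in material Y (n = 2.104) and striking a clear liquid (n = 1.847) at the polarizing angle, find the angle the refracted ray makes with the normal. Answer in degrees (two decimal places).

First find Brewster's angle: tan θ_B = 1.847/2.104 = 0.8779, giving θ_B = 41.28°.
At Brewster's angle the reflected and refracted rays are perpendicular, so θ_t = 90° − θ_B = 90° − 41.28° = 48.72°.

θ_t ≈ 48.72°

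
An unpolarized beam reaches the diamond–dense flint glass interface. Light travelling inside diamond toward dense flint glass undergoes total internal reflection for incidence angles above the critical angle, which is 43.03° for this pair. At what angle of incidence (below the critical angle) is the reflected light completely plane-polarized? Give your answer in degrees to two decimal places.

sin θ_c = n₂/n₁, so n₂/n₁ = sin 43.03° = 0.6824.
Brewster: tan θ_B = n₂/n₁ = 0.6824.
θ_B = arctan(0.6824) = 34.31°.

θ_B ≈ 34.31°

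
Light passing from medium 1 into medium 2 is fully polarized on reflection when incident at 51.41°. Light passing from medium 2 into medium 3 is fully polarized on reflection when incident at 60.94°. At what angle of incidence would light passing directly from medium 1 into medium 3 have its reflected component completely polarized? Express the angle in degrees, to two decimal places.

θ_B ≈ 66.09°

n₂/n₁ = tan 51.41° = 1.2531 and n₃/n₂ = tan 60.94° = 1.7996.
n₃/n₁ = 2.2551. Then tan θ_B(1→3) = n₃/n₁, so θ_B(1→3) = arctan(2.2551) = 66.09°.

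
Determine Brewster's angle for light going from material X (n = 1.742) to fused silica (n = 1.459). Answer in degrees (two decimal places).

Here n₂/n₁ = 1.459/1.742 = 0.8375, and Brewster's law gives tan θ_B = n₂/n₁.
So θ_B = arctan 0.8375 = 39.95°.

θ_B ≈ 39.95°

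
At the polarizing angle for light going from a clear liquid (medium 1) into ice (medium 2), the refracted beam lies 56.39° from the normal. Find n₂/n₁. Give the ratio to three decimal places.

θ_B + θ_t = 90°, so θ_B = 90° − 56.39° = 33.61°.
tan θ_B = n₂/n₁, so n₂/n₁ = tan 33.61° = 0.665.

n₂/n₁ ≈ 0.665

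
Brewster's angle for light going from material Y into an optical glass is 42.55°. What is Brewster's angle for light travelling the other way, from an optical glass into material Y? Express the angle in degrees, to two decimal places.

θ_B' ≈ 47.45°

tan θ_B' = n₁/n₂ = 1/tan θ_B, so θ_B' = 90° − θ_B.
θ_B' = 90° − 42.55° = 47.45°.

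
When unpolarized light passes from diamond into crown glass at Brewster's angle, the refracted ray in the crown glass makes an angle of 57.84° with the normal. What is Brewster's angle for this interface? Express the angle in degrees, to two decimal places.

Since the reflected and refracted rays are at right angles at the polarizing angle, θ_B + θ_t = 90°.
So θ_B = 90° − θ_t = 90° − 57.84° = 32.16°.

θ_B ≈ 32.16°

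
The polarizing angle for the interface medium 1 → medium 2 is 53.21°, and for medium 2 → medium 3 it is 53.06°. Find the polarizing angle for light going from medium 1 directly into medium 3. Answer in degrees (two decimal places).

θ_B ≈ 60.65°

n₂/n₁ = tan 53.21° = 1.3372 and n₃/n₂ = tan 53.06° = 1.3299.
So n₃/n₁ = (n₂/n₁)(n₃/n₂) = 1.3372 × 1.3299 = 1.7784.
θ_B(1→3) = arctan(1.7784) = 60.65°.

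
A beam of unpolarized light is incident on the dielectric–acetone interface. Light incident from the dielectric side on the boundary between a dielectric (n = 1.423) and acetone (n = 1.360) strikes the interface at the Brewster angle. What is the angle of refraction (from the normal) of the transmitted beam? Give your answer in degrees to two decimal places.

θ_t ≈ 46.30°

First find Brewster's angle: tan θ_B = 1.360/1.423 = 0.9557, giving θ_B = 43.70°.
At Brewster's angle the reflected and refracted rays are perpendicular, so θ_t = 90° − θ_B = 90° − 43.70° = 46.30°.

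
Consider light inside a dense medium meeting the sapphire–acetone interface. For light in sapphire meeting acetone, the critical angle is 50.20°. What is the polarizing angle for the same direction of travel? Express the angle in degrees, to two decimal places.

θ_B ≈ 37.53°

n₂/n₁ = sin θ_c = sin 50.20° = 0.7683.
tan θ_B equals the same ratio, so θ_B = arctan(0.7683) = 37.53°.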